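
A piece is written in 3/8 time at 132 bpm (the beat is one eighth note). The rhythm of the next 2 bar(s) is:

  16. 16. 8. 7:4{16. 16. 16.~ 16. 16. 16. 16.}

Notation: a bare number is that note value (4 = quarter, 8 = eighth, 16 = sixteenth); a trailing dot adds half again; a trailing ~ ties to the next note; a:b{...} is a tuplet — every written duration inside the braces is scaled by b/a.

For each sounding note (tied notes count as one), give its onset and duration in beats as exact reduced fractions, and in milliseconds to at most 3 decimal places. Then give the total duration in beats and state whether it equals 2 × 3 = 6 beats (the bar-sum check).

1) 0.0ms=0b +340.909ms=3/4b
2) 340.909ms=3/4b +340.909ms=3/4b
3) 681.818ms=3/2b +681.818ms=3/2b
4) 1363.636ms=3b +194.805ms=3/7b
5) 1558.442ms=24/7b +194.805ms=3/7b
6) 1753.247ms=27/7b +389.61ms=6/7b
7) 2142.857ms=33/7b +194.805ms=3/7b
8) 2337.662ms=36/7b +194.805ms=3/7b
9) 2532.468ms=39/7b +194.805ms=3/7b
Σ=6b of 6 (132bpm 3/8) — PASS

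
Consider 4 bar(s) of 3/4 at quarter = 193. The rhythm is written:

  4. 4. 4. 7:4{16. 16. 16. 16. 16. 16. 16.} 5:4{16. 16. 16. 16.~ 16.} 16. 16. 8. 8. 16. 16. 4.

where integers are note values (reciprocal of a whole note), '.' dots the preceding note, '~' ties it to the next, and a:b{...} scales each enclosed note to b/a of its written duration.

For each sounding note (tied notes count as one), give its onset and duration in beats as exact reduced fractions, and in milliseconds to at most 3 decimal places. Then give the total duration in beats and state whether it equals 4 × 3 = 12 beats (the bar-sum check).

1) 0.0ms=0b +466.321ms=3/2b
2) 466.321ms=3/2b +466.321ms=3/2b
3) 932.642ms=3b +466.321ms=3/2b
4) 1398.964ms=9/2b +66.617ms=3/14b
5) 1465.581ms=33/7b +66.617ms=3/14b
6) 1532.198ms=69/14b +66.617ms=3/14b
7) 1598.816ms=36/7b +66.617ms=3/14b
8) 1665.433ms=75/14b +66.617ms=3/14b
9) 1732.05ms=39/7b +66.617ms=3/14b
10) 1798.668ms=81/14b +66.617ms=3/14b
11) 1865.285ms=6b +93.264ms=3/10b
12) 1958.549ms=63/10b +93.264ms=3/10b
13) 2051.813ms=33/5b +93.264ms=3/10b
14) 2145.078ms=69/10b +186.528ms=3/5b
15) 2331.606ms=15/2b +116.58ms=3/8b
16) 2448.187ms=63/8b +116.58ms=3/8b
17) 2564.767ms=33/4b +233.161ms=3/4b
18) 2797.927ms=9b +233.161ms=3/4b
19) 3031.088ms=39/4b +116.58ms=3/8b
20) 3147.668ms=81/8b +116.58ms=3/8b
21) 3264.249ms=21/2b +466.321ms=3/2b
Σ=12b of 12 (193bpm 3/4) — PASS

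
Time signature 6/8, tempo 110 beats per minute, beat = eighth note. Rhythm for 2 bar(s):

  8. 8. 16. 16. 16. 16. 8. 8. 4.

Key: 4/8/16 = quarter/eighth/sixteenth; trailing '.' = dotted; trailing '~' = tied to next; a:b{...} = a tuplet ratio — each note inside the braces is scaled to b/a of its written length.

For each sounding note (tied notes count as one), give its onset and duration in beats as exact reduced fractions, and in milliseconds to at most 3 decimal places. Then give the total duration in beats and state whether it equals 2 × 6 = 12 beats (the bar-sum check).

1) 0.0ms=0b +818.182ms=3/2b
2) 818.182ms=3/2b +818.182ms=3/2b
3) 1636.364ms=3b +409.091ms=3/4b
4) 2045.455ms=15/4b +409.091ms=3/4b
5) 2454.545ms=9/2b +409.091ms=3/4b
6) 2863.636ms=21/4b +409.091ms=3/4b
7) 3272.727ms=6b +818.182ms=3/2b
8) 4090.909ms=15/2b +818.182ms=3/2b
9) 4909.091ms=9b +1636.364ms=3b
Σ=12b of 12 (110bpm 6/8) — PASS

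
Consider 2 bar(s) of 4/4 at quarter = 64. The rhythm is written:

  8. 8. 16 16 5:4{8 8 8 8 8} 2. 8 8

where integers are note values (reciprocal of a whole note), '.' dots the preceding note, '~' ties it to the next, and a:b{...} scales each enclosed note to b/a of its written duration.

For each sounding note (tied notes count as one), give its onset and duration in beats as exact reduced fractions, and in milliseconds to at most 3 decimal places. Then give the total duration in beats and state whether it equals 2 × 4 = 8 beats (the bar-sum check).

1) 0.0ms=0b +703.125ms=3/4b
2) 703.125ms=3/4b +703.125ms=3/4b
3) 1406.25ms=3/2b +234.375ms=1/4b
4) 1640.625ms=7/4b +234.375ms=1/4b
5) 1875.0ms=2b +375.0ms=2/5b
6) 2250.0ms=12/5b +375.0ms=2/5b
7) 2625.0ms=14/5b +375.0ms=2/5b
8) 3000.0ms=16/5b +375.0ms=2/5b
9) 3375.0ms=18/5b +375.0ms=2/5b
10) 3750.0ms=4b +2812.5ms=3b
11) 6562.5ms=7b +468.75ms=1/2b
12) 7031.25ms=15/2b +468.75ms=1/2b
Σ=8b of 8 (64bpm 4/4) — PASS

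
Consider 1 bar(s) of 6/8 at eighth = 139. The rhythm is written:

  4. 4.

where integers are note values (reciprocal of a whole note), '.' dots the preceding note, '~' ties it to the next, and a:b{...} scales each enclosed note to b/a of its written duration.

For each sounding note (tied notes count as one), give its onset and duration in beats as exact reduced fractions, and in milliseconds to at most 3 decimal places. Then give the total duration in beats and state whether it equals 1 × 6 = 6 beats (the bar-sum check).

1) 0.0ms=0b +1294.964ms=3b
2) 1294.964ms=3b +1294.964ms=3b
Σ=6b of 6 (139bpm 6/8) — PASS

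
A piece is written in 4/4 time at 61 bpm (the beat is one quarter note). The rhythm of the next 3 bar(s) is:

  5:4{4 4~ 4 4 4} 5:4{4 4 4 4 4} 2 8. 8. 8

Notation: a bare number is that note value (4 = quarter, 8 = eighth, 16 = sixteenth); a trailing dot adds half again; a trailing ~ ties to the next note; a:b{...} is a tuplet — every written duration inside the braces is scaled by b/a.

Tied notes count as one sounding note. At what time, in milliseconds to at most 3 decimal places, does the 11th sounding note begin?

note 11 onset = 10b = 9836.066ms

1. 0.0ms @ 0 + 786.885ms (4/5)
2. 786.885ms @ 4/5 + 1573.77ms (8/5)
3. 2360.656ms @ 12/5 + 786.885ms (4/5)
4. 3147.541ms @ 16/5 + 786.885ms (4/5)
5. 3934.426ms @ 4 + 786.885ms (4/5)
6. 4721.311ms @ 24/5 + 786.885ms (4/5)
7. 5508.197ms @ 28/5 + 786.885ms (4/5)
8. 6295.082ms @ 32/5 + 786.885ms (4/5)
9. 7081.967ms @ 36/5 + 786.885ms (4/5)
10. 7868.852ms @ 8 + 1967.213ms (2)
11. 9836.066ms @ 10 + 737.705ms (3/4)
12. 10573.77ms @ 43/4 + 737.705ms (3/4)
13. 11311.475ms @ 23/2 + 491.803ms (1/2)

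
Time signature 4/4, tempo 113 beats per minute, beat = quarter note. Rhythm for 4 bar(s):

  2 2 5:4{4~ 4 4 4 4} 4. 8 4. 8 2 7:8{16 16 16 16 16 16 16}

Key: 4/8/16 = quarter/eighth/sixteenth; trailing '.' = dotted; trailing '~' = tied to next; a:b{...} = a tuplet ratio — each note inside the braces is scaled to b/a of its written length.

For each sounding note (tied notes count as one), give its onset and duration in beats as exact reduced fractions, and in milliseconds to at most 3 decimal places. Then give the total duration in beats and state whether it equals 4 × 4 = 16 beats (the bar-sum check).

1) 0.0ms=0b +1061.947ms=2b
2) 1061.947ms=2b +1061.947ms=2b
3) 2123.894ms=4b +849.558ms=8/5b
4) 2973.451ms=28/5b +424.779ms=4/5b
5) 3398.23ms=32/5b +424.779ms=4/5b
6) 3823.009ms=36/5b +424.779ms=4/5b
7) 4247.788ms=8b +796.46ms=3/2b
8) 5044.248ms=19/2b +265.487ms=1/2b
9) 5309.735ms=10b +796.46ms=3/2b
10) 6106.195ms=23/2b +265.487ms=1/2b
11) 6371.681ms=12b +1061.947ms=2b
12) 7433.628ms=14b +151.707ms=2/7b
13) 7585.335ms=100/7b +151.707ms=2/7b
14) 7737.042ms=102/7b +151.707ms=2/7b
15) 7888.748ms=104/7b +151.707ms=2/7b
16) 8040.455ms=106/7b +151.707ms=2/7b
17) 8192.162ms=108/7b +151.707ms=2/7b
18) 8343.869ms=110/7b +151.707ms=2/7b
Σ=16b of 16 (113bpm 4/4) — PASS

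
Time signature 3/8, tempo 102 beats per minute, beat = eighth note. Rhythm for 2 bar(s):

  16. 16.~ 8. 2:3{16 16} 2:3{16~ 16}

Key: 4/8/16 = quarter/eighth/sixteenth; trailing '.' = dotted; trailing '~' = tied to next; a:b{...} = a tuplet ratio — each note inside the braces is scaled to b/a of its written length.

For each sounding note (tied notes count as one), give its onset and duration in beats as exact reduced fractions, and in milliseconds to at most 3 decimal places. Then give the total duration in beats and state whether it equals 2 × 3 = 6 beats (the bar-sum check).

1) 0.0ms=0b +441.176ms=3/4b
2) 441.176ms=3/4b +1323.529ms=9/4b
3) 1764.706ms=3b +441.176ms=3/4b
4) 2205.882ms=15/4b +441.176ms=3/4b
5) 2647.059ms=9/2b +882.353ms=3/2b
Σ=6b of 6 (102bpm 3/8) — PASS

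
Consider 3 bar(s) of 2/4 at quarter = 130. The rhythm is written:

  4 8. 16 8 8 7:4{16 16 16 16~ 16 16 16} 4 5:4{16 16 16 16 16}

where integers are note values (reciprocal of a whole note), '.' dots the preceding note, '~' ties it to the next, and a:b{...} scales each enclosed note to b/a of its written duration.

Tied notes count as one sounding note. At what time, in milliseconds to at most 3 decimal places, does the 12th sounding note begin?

note 12 onset = 4b = 1846.154ms

1. 0.0ms @ 0 + 461.538ms (1)
2. 461.538ms @ 1 + 346.154ms (3/4)
3. 807.692ms @ 7/4 + 115.385ms (1/4)
4. 923.077ms @ 2 + 230.769ms (1/2)
5. 1153.846ms @ 5/2 + 230.769ms (1/2)
6. 1384.615ms @ 3 + 65.934ms (1/7)
7. 1450.549ms @ 22/7 + 65.934ms (1/7)
8. 1516.484ms @ 23/7 + 65.934ms (1/7)
9. 1582.418ms @ 24/7 + 131.868ms (2/7)
10. 1714.286ms @ 26/7 + 65.934ms (1/7)
11. 1780.22ms @ 27/7 + 65.934ms (1/7)
12. 1846.154ms @ 4 + 461.538ms (1)
13. 2307.692ms @ 5 + 92.308ms (1/5)
14. 2400.0ms @ 26/5 + 92.308ms (1/5)
15. 2492.308ms @ 27/5 + 92.308ms (1/5)
16. 2584.615ms @ 28/5 + 92.308ms (1/5)
17. 2676.923ms @ 29/5 + 92.308ms (1/5)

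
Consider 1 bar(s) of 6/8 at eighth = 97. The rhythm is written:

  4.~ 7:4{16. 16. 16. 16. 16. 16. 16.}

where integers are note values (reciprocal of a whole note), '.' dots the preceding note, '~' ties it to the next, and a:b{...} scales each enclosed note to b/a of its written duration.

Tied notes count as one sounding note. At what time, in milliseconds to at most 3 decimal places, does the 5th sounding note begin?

1. 0.0ms @ 0 + 2120.766ms (24/7)
2. 2120.766ms @ 24/7 + 265.096ms (3/7)
3. 2385.862ms @ 27/7 + 265.096ms (3/7)
4. 2650.957ms @ 30/7 + 265.096ms (3/7)
5. 2916.053ms @ 33/7 + 265.096ms (3/7)
6. 3181.149ms @ 36/7 + 265.096ms (3/7)
7. 3446.244ms @ 39/7 + 265.096ms (3/7)

note 5 onset = 33/7b = 2916.053ms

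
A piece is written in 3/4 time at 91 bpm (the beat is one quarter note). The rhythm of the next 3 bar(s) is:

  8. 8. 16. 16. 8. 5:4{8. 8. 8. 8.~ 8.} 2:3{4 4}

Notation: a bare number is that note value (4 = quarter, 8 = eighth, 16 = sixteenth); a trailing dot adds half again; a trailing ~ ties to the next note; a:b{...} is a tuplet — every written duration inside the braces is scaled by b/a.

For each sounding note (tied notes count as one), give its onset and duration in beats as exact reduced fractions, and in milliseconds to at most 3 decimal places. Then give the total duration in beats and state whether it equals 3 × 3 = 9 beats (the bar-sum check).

1) 0.0ms=0b +494.505ms=3/4b
2) 494.505ms=3/4b +494.505ms=3/4b
3) 989.011ms=3/2b +247.253ms=3/8b
4) 1236.264ms=15/8b +247.253ms=3/8b
5) 1483.516ms=9/4b +494.505ms=3/4b
6) 1978.022ms=3b +395.604ms=3/5b
7) 2373.626ms=18/5b +395.604ms=3/5b
8) 2769.231ms=21/5b +395.604ms=3/5b
9) 3164.835ms=24/5b +791.209ms=6/5b
10) 3956.044ms=6b +989.011ms=3/2b
11) 4945.055ms=15/2b +989.011ms=3/2b
Σ=9b of 9 (91bpm 3/4) — PASS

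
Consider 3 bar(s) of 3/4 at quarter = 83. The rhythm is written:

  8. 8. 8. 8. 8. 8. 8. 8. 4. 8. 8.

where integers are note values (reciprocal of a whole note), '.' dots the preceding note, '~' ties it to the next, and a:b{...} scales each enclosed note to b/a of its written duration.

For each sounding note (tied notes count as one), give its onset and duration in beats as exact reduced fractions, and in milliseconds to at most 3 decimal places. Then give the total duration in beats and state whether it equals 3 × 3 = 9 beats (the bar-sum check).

1) 0.0ms=0b +542.169ms=3/4b
2) 542.169ms=3/4b +542.169ms=3/4b
3) 1084.337ms=3/2b +542.169ms=3/4b
4) 1626.506ms=9/4b +542.169ms=3/4b
5) 2168.675ms=3b +542.169ms=3/4b
6) 2710.843ms=15/4b +542.169ms=3/4b
7) 3253.012ms=9/2b +542.169ms=3/4b
8) 3795.181ms=21/4b +542.169ms=3/4b
9) 4337.349ms=6b +1084.337ms=3/2b
10) 5421.687ms=15/2b +542.169ms=3/4b
11) 5963.855ms=33/4b +542.169ms=3/4b
Σ=9b of 9 (83bpm 3/4) — PASS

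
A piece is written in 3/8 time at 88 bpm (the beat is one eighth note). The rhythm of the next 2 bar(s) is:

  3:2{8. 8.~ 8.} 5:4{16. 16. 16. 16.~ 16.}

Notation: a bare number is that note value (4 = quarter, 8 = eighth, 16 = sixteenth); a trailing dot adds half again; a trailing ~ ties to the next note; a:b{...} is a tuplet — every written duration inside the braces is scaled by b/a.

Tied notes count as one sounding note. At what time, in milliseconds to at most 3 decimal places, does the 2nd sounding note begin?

note 2 onset = 1b = 681.818ms

1. 0.0ms @ 0 + 681.818ms (1)
2. 681.818ms @ 1 + 1363.636ms (2)
3. 2045.455ms @ 3 + 409.091ms (3/5)
4. 2454.545ms @ 18/5 + 409.091ms (3/5)
5. 2863.636ms @ 21/5 + 409.091ms (3/5)
6. 3272.727ms @ 24/5 + 818.182ms (6/5)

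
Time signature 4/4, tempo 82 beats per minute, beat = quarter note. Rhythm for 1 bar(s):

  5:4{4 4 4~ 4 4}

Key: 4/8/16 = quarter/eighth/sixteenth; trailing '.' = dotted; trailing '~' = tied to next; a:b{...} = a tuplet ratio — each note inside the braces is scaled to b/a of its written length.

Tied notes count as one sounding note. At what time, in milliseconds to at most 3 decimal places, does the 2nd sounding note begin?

note 2 onset = 4/5b = 585.366ms

1. 0.0ms @ 0 + 585.366ms (4/5)
2. 585.366ms @ 4/5 + 585.366ms (4/5)
3. 1170.732ms @ 8/5 + 1170.732ms (8/5)
4. 2341.463ms @ 16/5 + 585.366ms (4/5)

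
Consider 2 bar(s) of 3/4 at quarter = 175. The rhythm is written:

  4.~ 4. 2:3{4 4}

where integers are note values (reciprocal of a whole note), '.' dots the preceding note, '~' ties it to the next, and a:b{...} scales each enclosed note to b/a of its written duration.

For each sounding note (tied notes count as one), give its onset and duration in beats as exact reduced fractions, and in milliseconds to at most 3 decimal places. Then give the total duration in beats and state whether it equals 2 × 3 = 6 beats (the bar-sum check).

1) 0.0ms=0b +1028.571ms=3b
2) 1028.571ms=3b +514.286ms=3/2b
3) 1542.857ms=9/2b +514.286ms=3/2b
Σ=6b of 6 (175bpm 3/4) — PASS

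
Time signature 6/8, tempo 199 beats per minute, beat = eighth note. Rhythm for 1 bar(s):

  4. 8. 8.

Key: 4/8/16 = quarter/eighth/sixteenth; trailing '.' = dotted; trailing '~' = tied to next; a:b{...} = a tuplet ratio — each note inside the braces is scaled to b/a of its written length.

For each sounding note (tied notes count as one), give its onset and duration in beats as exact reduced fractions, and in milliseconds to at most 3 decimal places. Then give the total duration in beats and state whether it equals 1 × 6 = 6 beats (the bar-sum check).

1) 0.0ms=0b +904.523ms=3b
2) 904.523ms=3b +452.261ms=3/2b
3) 1356.784ms=9/2b +452.261ms=3/2b
Σ=6b of 6 (199bpm 6/8) — PASS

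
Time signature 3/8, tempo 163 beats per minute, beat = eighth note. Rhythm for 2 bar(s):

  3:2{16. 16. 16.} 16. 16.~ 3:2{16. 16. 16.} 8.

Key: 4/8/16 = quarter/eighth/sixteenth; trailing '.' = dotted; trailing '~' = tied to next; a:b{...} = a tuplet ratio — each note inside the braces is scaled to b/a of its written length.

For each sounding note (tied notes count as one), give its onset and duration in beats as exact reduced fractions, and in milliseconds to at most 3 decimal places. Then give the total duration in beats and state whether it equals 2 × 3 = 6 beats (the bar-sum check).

1) 0.0ms=0b +184.049ms=1/2b
2) 184.049ms=1/2b +184.049ms=1/2b
3) 368.098ms=1b +184.049ms=1/2b
4) 552.147ms=3/2b +276.074ms=3/4b
5) 828.221ms=9/4b +460.123ms=5/4b
6) 1288.344ms=7/2b +184.049ms=1/2b
7) 1472.393ms=4b +184.049ms=1/2b
8) 1656.442ms=9/2b +552.147ms=3/2b
Σ=6b of 6 (163bpm 3/8) — PASS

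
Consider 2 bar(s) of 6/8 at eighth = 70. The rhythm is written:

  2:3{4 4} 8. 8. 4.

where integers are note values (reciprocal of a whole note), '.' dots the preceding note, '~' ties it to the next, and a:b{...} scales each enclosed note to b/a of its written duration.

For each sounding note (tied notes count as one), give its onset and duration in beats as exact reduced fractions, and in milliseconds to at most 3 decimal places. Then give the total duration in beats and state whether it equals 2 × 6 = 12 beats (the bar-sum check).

1) 0.0ms=0b +2571.429ms=3b
2) 2571.429ms=3b +2571.429ms=3b
3) 5142.857ms=6b +1285.714ms=3/2b
4) 6428.571ms=15/2b +1285.714ms=3/2b
5) 7714.286ms=9b +2571.429ms=3b
Σ=12b of 12 (70bpm 6/8) — PASS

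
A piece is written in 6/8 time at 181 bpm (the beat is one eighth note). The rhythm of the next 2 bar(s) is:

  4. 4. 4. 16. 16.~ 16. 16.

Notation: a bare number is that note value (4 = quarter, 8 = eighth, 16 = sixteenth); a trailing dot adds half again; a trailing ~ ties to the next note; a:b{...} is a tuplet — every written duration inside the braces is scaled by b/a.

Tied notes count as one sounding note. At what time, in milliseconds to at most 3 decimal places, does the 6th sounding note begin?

note 6 onset = 45/4b = 3729.282ms

1. 0.0ms @ 0 + 994.475ms (3)
2. 994.475ms @ 3 + 994.475ms (3)
3. 1988.95ms @ 6 + 994.475ms (3)
4. 2983.425ms @ 9 + 248.619ms (3/4)
5. 3232.044ms @ 39/4 + 497.238ms (3/2)
6. 3729.282ms @ 45/4 + 248.619ms (3/4)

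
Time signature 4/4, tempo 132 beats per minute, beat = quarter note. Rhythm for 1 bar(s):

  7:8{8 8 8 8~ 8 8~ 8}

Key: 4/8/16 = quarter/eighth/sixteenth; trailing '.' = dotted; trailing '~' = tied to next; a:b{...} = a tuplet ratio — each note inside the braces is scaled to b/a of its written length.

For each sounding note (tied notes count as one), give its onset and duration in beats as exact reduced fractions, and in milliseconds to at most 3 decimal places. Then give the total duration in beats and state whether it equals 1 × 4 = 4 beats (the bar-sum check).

1) 0.0ms=0b +259.74ms=4/7b
2) 259.74ms=4/7b +259.74ms=4/7b
3) 519.481ms=8/7b +259.74ms=4/7b
4) 779.221ms=12/7b +519.481ms=8/7b
5) 1298.701ms=20/7b +519.481ms=8/7b
Σ=4b of 4 (132bpm 4/4) — PASS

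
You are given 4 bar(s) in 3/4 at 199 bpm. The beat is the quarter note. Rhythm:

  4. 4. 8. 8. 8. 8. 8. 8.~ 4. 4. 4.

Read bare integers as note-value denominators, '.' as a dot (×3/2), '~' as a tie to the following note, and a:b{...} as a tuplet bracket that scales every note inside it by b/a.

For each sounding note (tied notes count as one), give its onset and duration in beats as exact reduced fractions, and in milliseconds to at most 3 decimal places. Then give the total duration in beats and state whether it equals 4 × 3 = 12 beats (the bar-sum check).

1) 0.0ms=0b +452.261ms=3/2b
2) 452.261ms=3/2b +452.261ms=3/2b
3) 904.523ms=3b +226.131ms=3/4b
4) 1130.653ms=15/4b +226.131ms=3/4b
5) 1356.784ms=9/2b +226.131ms=3/4b
6) 1582.915ms=21/4b +226.131ms=3/4b
7) 1809.045ms=6b +226.131ms=3/4b
8) 2035.176ms=27/4b +678.392ms=9/4b
9) 2713.568ms=9b +452.261ms=3/2b
10) 3165.829ms=21/2b +452.261ms=3/2b
Σ=12b of 12 (199bpm 3/4) — PASS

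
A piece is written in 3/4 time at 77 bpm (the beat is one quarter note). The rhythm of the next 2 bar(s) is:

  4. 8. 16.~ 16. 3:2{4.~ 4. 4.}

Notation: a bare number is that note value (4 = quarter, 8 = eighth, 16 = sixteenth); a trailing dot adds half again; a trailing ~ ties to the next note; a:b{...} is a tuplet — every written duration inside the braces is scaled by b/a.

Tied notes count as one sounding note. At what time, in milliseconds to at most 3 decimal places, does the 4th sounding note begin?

1. 0.0ms @ 0 + 1168.831ms (3/2)
2. 1168.831ms @ 3/2 + 584.416ms (3/4)
3. 1753.247ms @ 9/4 + 584.416ms (3/4)
4. 2337.662ms @ 3 + 1558.442ms (2)
5. 3896.104ms @ 5 + 779.221ms (1)

note 4 onset = 3b = 2337.662ms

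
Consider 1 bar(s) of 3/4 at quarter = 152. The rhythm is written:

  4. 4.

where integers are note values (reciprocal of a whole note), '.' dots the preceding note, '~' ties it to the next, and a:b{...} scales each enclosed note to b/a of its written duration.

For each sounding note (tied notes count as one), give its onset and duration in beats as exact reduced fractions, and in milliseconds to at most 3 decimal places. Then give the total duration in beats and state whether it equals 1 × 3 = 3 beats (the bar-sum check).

1) 0.0ms=0b +592.105ms=3/2b
2) 592.105ms=3/2b +592.105ms=3/2b
Σ=3b of 3 (152bpm 3/4) — PASS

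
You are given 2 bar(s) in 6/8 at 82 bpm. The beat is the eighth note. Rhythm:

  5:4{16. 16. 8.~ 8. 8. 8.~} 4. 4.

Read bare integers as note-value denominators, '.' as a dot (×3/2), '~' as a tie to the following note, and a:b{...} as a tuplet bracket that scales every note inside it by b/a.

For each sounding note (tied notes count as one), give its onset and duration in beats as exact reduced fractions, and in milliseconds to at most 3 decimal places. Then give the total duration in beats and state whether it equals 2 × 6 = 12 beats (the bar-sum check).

1) 0.0ms=0b +439.024ms=3/5b
2) 439.024ms=3/5b +439.024ms=3/5b
3) 878.049ms=6/5b +1756.098ms=12/5b
4) 2634.146ms=18/5b +878.049ms=6/5b
5) 3512.195ms=24/5b +3073.171ms=21/5b
6) 6585.366ms=9b +2195.122ms=3b
Σ=12b of 12 (82bpm 6/8) — PASS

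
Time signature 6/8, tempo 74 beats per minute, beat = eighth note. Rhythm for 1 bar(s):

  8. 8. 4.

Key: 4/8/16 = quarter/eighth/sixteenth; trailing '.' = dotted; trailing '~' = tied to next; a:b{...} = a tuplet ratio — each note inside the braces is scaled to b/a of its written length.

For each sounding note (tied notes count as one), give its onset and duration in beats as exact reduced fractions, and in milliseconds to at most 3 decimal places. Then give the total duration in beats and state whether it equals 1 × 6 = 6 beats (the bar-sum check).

1) 0.0ms=0b +1216.216ms=3/2b
2) 1216.216ms=3/2b +1216.216ms=3/2b
3) 2432.432ms=3b +2432.432ms=3b
Σ=6b of 6 (74bpm 6/8) — PASS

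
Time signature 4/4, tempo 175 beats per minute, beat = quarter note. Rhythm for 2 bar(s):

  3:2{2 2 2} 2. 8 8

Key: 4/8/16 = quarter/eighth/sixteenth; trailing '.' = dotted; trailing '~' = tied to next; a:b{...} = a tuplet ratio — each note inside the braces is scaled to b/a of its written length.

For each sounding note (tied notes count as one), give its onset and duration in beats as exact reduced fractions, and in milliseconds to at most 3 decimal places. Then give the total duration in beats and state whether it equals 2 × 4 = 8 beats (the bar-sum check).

1) 0.0ms=0b +457.143ms=4/3b
2) 457.143ms=4/3b +457.143ms=4/3b
3) 914.286ms=8/3b +457.143ms=4/3b
4) 1371.429ms=4b +1028.571ms=3b
5) 2400.0ms=7b +171.429ms=1/2b
6) 2571.429ms=15/2b +171.429ms=1/2b
Σ=8b of 8 (175bpm 4/4) — PASS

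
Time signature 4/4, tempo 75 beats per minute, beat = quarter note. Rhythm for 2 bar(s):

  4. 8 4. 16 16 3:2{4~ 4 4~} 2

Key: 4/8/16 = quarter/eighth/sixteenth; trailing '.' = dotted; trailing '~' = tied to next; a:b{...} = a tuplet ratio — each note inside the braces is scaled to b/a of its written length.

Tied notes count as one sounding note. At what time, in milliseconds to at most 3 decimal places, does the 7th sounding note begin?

1. 0.0ms @ 0 + 1200.0ms (3/2)
2. 1200.0ms @ 3/2 + 400.0ms (1/2)
3. 1600.0ms @ 2 + 1200.0ms (3/2)
4. 2800.0ms @ 7/2 + 200.0ms (1/4)
5. 3000.0ms @ 15/4 + 200.0ms (1/4)
6. 3200.0ms @ 4 + 1066.667ms (4/3)
7. 4266.667ms @ 16/3 + 2133.333ms (8/3)

note 7 onset = 16/3b = 4266.667ms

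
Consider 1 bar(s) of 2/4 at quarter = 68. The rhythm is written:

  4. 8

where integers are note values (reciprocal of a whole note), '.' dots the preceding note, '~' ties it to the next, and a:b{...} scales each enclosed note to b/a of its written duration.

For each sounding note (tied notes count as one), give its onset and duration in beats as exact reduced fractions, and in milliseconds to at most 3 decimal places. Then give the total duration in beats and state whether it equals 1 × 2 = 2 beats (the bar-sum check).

1) 0.0ms=0b +1323.529ms=3/2b
2) 1323.529ms=3/2b +441.176ms=1/2b
Σ=2b of 2 (68bpm 2/4) — PASS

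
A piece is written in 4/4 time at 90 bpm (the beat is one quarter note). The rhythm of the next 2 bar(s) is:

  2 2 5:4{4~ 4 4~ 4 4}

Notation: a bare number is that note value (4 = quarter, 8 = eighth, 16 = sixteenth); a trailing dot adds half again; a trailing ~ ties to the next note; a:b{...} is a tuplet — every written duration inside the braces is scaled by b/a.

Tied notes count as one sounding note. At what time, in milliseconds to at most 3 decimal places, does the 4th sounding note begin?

1. 0.0ms @ 0 + 1333.333ms (2)
2. 1333.333ms @ 2 + 1333.333ms (2)
3. 2666.667ms @ 4 + 1066.667ms (8/5)
4. 3733.333ms @ 28/5 + 1066.667ms (8/5)
5. 4800.0ms @ 36/5 + 533.333ms (4/5)

note 4 onset = 28/5b = 3733.333ms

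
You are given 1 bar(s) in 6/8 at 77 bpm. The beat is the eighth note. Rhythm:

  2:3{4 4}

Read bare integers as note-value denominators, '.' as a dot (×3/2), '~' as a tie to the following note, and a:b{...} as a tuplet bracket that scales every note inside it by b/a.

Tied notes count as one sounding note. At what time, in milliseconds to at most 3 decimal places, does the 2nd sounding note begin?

note 2 onset = 3b = 2337.662ms

1. 0.0ms @ 0 + 2337.662ms (3)
2. 2337.662ms @ 3 + 2337.662ms (3)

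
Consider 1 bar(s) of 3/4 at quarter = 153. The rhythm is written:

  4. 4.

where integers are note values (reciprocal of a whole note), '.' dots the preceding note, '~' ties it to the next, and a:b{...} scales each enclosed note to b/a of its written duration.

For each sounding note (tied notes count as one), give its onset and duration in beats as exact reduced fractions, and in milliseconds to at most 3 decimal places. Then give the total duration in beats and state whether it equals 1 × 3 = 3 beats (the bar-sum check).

1) 0.0ms=0b +588.235ms=3/2b
2) 588.235ms=3/2b +588.235ms=3/2b
Σ=3b of 3 (153bpm 3/4) — PASS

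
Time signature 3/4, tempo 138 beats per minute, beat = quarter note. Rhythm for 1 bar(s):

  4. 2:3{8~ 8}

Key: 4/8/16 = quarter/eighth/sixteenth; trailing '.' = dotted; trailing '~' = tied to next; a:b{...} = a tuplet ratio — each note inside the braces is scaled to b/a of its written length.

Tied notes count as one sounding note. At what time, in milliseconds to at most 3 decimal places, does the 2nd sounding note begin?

note 2 onset = 3/2b = 652.174ms

1. 0.0ms @ 0 + 652.174ms (3/2)
2. 652.174ms @ 3/2 + 652.174ms (3/2)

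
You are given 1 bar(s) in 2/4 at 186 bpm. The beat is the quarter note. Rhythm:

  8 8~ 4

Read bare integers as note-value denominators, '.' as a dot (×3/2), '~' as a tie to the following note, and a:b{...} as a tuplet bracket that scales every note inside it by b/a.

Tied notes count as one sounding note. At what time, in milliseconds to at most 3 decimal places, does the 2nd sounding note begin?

note 2 onset = 1/2b = 161.29ms

1. 0.0ms @ 0 + 161.29ms (1/2)
2. 161.29ms @ 1/2 + 483.871ms (3/2)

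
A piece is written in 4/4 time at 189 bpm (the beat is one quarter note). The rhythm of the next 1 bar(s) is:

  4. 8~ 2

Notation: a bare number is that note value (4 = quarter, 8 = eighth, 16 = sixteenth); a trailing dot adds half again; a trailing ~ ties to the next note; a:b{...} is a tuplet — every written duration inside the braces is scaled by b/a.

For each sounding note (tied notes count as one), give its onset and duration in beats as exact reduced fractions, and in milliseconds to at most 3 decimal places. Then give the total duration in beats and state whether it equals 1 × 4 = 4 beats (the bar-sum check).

1) 0.0ms=0b +476.19ms=3/2b
2) 476.19ms=3/2b +793.651ms=5/2b
Σ=4b of 4 (189bpm 4/4) — PASS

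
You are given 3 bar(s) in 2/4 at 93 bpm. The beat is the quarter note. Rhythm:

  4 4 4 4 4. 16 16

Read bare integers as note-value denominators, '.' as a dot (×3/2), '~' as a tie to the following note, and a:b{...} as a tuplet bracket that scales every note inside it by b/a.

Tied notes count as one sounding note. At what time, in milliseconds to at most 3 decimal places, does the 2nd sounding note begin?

note 2 onset = 1b = 645.161ms

1. 0.0ms @ 0 + 645.161ms (1)
2. 645.161ms @ 1 + 645.161ms (1)
3. 1290.323ms @ 2 + 645.161ms (1)
4. 1935.484ms @ 3 + 645.161ms (1)
5. 2580.645ms @ 4 + 967.742ms (3/2)
6. 3548.387ms @ 11/2 + 161.29ms (1/4)
7. 3709.677ms @ 23/4 + 161.29ms (1/4)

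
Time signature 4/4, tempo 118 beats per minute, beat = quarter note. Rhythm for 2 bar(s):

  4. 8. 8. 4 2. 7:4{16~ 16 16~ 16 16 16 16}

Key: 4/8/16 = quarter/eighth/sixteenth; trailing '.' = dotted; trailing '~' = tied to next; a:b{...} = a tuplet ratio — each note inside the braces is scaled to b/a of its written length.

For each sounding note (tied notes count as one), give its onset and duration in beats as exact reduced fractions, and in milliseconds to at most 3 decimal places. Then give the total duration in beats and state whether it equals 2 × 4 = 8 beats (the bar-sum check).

1) 0.0ms=0b +762.712ms=3/2b
2) 762.712ms=3/2b +381.356ms=3/4b
3) 1144.068ms=9/4b +381.356ms=3/4b
4) 1525.424ms=3b +508.475ms=1b
5) 2033.898ms=4b +1525.424ms=3b
6) 3559.322ms=7b +145.278ms=2/7b
7) 3704.6ms=51/7b +145.278ms=2/7b
8) 3849.879ms=53/7b +72.639ms=1/7b
9) 3922.518ms=54/7b +72.639ms=1/7b
10) 3995.157ms=55/7b +72.639ms=1/7b
Σ=8b of 8 (118bpm 4/4) — PASS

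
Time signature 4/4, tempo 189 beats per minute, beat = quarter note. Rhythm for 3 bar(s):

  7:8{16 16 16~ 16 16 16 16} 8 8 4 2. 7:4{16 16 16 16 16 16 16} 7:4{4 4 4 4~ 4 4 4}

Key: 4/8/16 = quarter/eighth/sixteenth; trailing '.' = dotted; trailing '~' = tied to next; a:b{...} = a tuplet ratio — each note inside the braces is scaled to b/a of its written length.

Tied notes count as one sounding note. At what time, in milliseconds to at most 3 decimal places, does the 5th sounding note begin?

1. 0.0ms @ 0 + 90.703ms (2/7)
2. 90.703ms @ 2/7 + 90.703ms (2/7)
3. 181.406ms @ 4/7 + 181.406ms (4/7)
4. 362.812ms @ 8/7 + 90.703ms (2/7)
5. 453.515ms @ 10/7 + 90.703ms (2/7)
6. 544.218ms @ 12/7 + 90.703ms (2/7)
7. 634.921ms @ 2 + 158.73ms (1/2)
8. 793.651ms @ 5/2 + 158.73ms (1/2)
9. 952.381ms @ 3 + 317.46ms (1)
10. 1269.841ms @ 4 + 952.381ms (3)
11. 2222.222ms @ 7 + 45.351ms (1/7)
12. 2267.574ms @ 50/7 + 45.351ms (1/7)
13. 2312.925ms @ 51/7 + 45.351ms (1/7)
14. 2358.277ms @ 52/7 + 45.351ms (1/7)
15. 2403.628ms @ 53/7 + 45.351ms (1/7)
16. 2448.98ms @ 54/7 + 45.351ms (1/7)
17. 2494.331ms @ 55/7 + 45.351ms (1/7)
18. 2539.683ms @ 8 + 181.406ms (4/7)
19. 2721.088ms @ 60/7 + 181.406ms (4/7)
20. 2902.494ms @ 64/7 + 181.406ms (4/7)
21. 3083.9ms @ 68/7 + 362.812ms (8/7)
22. 3446.712ms @ 76/7 + 181.406ms (4/7)
23. 3628.118ms @ 80/7 + 181.406ms (4/7)

note 5 onset = 10/7b = 453.515ms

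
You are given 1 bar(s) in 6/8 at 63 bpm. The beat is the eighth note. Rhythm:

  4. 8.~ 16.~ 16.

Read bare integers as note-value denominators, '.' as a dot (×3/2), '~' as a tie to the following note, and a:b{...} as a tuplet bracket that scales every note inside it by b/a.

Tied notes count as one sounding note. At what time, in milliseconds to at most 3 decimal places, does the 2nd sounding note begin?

1. 0.0ms @ 0 + 2857.143ms (3)
2. 2857.143ms @ 3 + 2857.143ms (3)

note 2 onset = 3b = 2857.143ms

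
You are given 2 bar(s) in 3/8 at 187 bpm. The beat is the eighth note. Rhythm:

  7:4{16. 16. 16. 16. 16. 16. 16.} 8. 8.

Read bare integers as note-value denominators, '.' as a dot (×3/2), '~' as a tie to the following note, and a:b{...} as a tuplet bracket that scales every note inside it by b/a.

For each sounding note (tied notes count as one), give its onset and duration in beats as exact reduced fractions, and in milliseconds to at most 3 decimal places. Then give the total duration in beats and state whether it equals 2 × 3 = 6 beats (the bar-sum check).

1) 0.0ms=0b +137.51ms=3/7b
2) 137.51ms=3/7b +137.51ms=3/7b
3) 275.019ms=6/7b +137.51ms=3/7b
4) 412.529ms=9/7b +137.51ms=3/7b
5) 550.038ms=12/7b +137.51ms=3/7b
6) 687.548ms=15/7b +137.51ms=3/7b
7) 825.057ms=18/7b +137.51ms=3/7b
8) 962.567ms=3b +481.283ms=3/2b
9) 1443.85ms=9/2b +481.283ms=3/2b
Σ=6b of 6 (187bpm 3/8) — PASS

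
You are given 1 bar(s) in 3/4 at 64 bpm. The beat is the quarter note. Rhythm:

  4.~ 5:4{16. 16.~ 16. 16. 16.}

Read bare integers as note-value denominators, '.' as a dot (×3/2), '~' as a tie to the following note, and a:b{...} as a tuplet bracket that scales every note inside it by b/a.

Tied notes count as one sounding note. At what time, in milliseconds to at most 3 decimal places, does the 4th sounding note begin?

1. 0.0ms @ 0 + 1687.5ms (9/5)
2. 1687.5ms @ 9/5 + 562.5ms (3/5)
3. 2250.0ms @ 12/5 + 281.25ms (3/10)
4. 2531.25ms @ 27/10 + 281.25ms (3/10)

note 4 onset = 27/10b = 2531.25ms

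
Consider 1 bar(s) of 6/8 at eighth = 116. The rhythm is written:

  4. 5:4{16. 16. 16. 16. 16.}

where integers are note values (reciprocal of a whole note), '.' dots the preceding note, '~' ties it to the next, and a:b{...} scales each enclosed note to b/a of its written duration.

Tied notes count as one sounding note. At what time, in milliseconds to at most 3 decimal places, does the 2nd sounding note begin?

1. 0.0ms @ 0 + 1551.724ms (3)
2. 1551.724ms @ 3 + 310.345ms (3/5)
3. 1862.069ms @ 18/5 + 310.345ms (3/5)
4. 2172.414ms @ 21/5 + 310.345ms (3/5)
5. 2482.759ms @ 24/5 + 310.345ms (3/5)
6. 2793.103ms @ 27/5 + 310.345ms (3/5)

note 2 onset = 3b = 1551.724ms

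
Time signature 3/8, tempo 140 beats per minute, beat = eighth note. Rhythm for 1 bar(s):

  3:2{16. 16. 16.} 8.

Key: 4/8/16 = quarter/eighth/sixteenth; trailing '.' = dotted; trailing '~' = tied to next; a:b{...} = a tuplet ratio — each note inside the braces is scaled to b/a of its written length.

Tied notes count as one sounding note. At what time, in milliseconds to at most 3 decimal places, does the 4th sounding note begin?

1. 0.0ms @ 0 + 214.286ms (1/2)
2. 214.286ms @ 1/2 + 214.286ms (1/2)
3. 428.571ms @ 1 + 214.286ms (1/2)
4. 642.857ms @ 3/2 + 642.857ms (3/2)

note 4 onset = 3/2b = 642.857ms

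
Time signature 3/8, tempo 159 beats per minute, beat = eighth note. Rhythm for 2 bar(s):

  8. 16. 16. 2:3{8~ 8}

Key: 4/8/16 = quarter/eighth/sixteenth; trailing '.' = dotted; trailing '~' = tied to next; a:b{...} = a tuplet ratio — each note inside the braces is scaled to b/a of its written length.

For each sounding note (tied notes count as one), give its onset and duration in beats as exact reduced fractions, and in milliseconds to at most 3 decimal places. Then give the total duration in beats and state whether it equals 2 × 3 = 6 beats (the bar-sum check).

1) 0.0ms=0b +566.038ms=3/2b
2) 566.038ms=3/2b +283.019ms=3/4b
3) 849.057ms=9/4b +283.019ms=3/4b
4) 1132.075ms=3b +1132.075ms=3b
Σ=6b of 6 (159bpm 3/8) — PASS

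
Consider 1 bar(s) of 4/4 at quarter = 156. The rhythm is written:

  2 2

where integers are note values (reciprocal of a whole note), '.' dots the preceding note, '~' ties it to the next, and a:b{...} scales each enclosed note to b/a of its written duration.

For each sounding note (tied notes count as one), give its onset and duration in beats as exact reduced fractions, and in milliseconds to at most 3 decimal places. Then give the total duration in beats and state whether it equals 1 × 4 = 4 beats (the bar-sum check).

1) 0.0ms=0b +769.231ms=2b
2) 769.231ms=2b +769.231ms=2b
Σ=4b of 4 (156bpm 4/4) — PASS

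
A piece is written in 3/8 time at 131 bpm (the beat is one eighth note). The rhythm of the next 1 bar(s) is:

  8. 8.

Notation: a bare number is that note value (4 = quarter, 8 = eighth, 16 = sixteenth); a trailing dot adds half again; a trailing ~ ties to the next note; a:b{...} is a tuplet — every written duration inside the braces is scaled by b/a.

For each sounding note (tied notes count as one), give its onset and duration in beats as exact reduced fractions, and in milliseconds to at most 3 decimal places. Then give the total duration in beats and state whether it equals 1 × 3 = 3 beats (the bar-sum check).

1) 0.0ms=0b +687.023ms=3/2b
2) 687.023ms=3/2b +687.023ms=3/2b
Σ=3b of 3 (131bpm 3/8) — PASS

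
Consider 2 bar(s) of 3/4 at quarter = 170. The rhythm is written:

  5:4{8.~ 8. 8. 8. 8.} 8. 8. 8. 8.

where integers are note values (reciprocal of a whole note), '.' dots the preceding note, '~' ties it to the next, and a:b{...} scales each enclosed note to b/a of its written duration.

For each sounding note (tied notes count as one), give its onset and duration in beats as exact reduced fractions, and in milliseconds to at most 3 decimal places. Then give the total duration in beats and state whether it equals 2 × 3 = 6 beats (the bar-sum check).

1) 0.0ms=0b +423.529ms=6/5b
2) 423.529ms=6/5b +211.765ms=3/5b
3) 635.294ms=9/5b +211.765ms=3/5b
4) 847.059ms=12/5b +211.765ms=3/5b
5) 1058.824ms=3b +264.706ms=3/4b
6) 1323.529ms=15/4b +264.706ms=3/4b
7) 1588.235ms=9/2b +264.706ms=3/4b
8) 1852.941ms=21/4b +264.706ms=3/4b
Σ=6b of 6 (170bpm 3/4) — PASS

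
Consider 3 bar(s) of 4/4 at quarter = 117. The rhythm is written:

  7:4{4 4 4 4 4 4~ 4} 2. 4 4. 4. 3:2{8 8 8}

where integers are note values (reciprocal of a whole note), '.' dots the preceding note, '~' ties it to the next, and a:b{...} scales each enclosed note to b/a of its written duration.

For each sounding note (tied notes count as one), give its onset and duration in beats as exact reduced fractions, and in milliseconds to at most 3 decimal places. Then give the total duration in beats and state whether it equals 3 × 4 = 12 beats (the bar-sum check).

1) 0.0ms=0b +293.04ms=4/7b
2) 293.04ms=4/7b +293.04ms=4/7b
3) 586.081ms=8/7b +293.04ms=4/7b
4) 879.121ms=12/7b +293.04ms=4/7b
5) 1172.161ms=16/7b +293.04ms=4/7b
6) 1465.201ms=20/7b +586.081ms=8/7b
7) 2051.282ms=4b +1538.462ms=3b
8) 3589.744ms=7b +512.821ms=1b
9) 4102.564ms=8b +769.231ms=3/2b
10) 4871.795ms=19/2b +769.231ms=3/2b
11) 5641.026ms=11b +170.94ms=1/3b
12) 5811.966ms=34/3b +170.94ms=1/3b
13) 5982.906ms=35/3b +170.94ms=1/3b
Σ=12b of 12 (117bpm 4/4) — PASS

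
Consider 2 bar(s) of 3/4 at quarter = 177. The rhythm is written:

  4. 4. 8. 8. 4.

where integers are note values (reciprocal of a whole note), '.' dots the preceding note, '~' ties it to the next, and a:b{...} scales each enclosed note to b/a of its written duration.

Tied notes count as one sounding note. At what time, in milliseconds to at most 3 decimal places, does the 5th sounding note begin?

1. 0.0ms @ 0 + 508.475ms (3/2)
2. 508.475ms @ 3/2 + 508.475ms (3/2)
3. 1016.949ms @ 3 + 254.237ms (3/4)
4. 1271.186ms @ 15/4 + 254.237ms (3/4)
5. 1525.424ms @ 9/2 + 508.475ms (3/2)

note 5 onset = 9/2b = 1525.424ms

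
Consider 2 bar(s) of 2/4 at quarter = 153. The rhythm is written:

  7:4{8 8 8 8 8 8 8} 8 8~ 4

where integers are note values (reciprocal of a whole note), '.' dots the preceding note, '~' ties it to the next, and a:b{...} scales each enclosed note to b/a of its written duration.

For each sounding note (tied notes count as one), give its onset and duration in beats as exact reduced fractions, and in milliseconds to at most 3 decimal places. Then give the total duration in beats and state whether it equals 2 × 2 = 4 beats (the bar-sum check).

1) 0.0ms=0b +112.045ms=2/7b
2) 112.045ms=2/7b +112.045ms=2/7b
3) 224.09ms=4/7b +112.045ms=2/7b
4) 336.134ms=6/7b +112.045ms=2/7b
5) 448.179ms=8/7b +112.045ms=2/7b
6) 560.224ms=10/7b +112.045ms=2/7b
7) 672.269ms=12/7b +112.045ms=2/7b
8) 784.314ms=2b +196.078ms=1/2b
9) 980.392ms=5/2b +588.235ms=3/2b
Σ=4b of 4 (153bpm 2/4) — PASS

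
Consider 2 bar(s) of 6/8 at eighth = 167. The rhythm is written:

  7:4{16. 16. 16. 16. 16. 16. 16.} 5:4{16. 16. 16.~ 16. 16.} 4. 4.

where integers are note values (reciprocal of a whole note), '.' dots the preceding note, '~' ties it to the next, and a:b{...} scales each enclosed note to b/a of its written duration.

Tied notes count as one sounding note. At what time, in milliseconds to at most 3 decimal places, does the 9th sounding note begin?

1. 0.0ms @ 0 + 153.978ms (3/7)
2. 153.978ms @ 3/7 + 153.978ms (3/7)
3. 307.956ms @ 6/7 + 153.978ms (3/7)
4. 461.933ms @ 9/7 + 153.978ms (3/7)
5. 615.911ms @ 12/7 + 153.978ms (3/7)
6. 769.889ms @ 15/7 + 153.978ms (3/7)
7. 923.867ms @ 18/7 + 153.978ms (3/7)
8. 1077.844ms @ 3 + 215.569ms (3/5)
9. 1293.413ms @ 18/5 + 215.569ms (3/5)
10. 1508.982ms @ 21/5 + 431.138ms (6/5)
11. 1940.12ms @ 27/5 + 215.569ms (3/5)
12. 2155.689ms @ 6 + 1077.844ms (3)
13. 3233.533ms @ 9 + 1077.844ms (3)

note 9 onset = 18/5b = 1293.413ms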